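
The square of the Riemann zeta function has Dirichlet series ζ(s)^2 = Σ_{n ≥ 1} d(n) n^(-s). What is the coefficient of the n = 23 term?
d(23) = 2

ζ(s)^2 = (Σ 1/m^s)(Σ 1/k^s). The coefficient of 1/n^s in the product is the number of ordered pairs (m, k) with mk = n, which equals d(n). For n = 23, divisors are [1, 23], so d(23) = 2.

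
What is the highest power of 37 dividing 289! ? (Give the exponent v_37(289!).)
v_37(289!) = 7

Legendre's formula: v_p(n!) = Σ_{k ≥ 1} ⌊n / p^k⌋. For p = 37, n = 289, the terms are:
  ⌊289/37^1⌋ = ⌊289/37⌋ = 7
(the next term ⌊289/37^2⌋ = 0, terminating the sum). Summing: v_37(289!) = 7 = 7.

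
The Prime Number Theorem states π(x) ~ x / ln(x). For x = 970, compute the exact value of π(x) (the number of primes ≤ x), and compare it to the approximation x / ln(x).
π(970) = 163;  x/ln(x) ≈ 141.04;  relative error ≈ 13.47%.

Directly count primes up to 970: π(970) = 163. The PNT approximation gives 970/ln(970) ≈ 970/6.87730 ≈ 141.04. Relative error (π(x) − x/ln(x)) / π(x) ≈ 13.47%; the approximation is known to undercount slightly (Li(x) is a better estimate).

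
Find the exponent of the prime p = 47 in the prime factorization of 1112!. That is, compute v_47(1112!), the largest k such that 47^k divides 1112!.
v_47(1112!) = 23

Legendre's formula: v_p(n!) = Σ_{k ≥ 1} ⌊n / p^k⌋. For p = 47, n = 1112, the terms are:
  ⌊1112/47^1⌋ = ⌊1112/47⌋ = 23
(the next term ⌊1112/47^2⌋ = 0, terminating the sum). Summing: v_47(1112!) = 23 = 23.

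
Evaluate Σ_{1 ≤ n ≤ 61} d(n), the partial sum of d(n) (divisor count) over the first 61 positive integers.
Σ_{n ≤ 61} d(n) = 263

Compute d(n) for each 1 ≤ n ≤ 61: d(1) = 1, d(2) = 2, d(3) = 2, d(4) = 3, d(5) = 2, d(6) = 4, d(7) = 2, d(8) = 4, d(9) = 3, d(10) = 4, d(11) = 2, d(12) = 6, d(13) = 2, d(14) = 4, d(15) = 4, d(16) = 5, d(17) = 2, d(18) = 6, d(19) = 2, d(20) = 6, d(21) = 4, d(22) = 4, d(23) = 2, d(24) = 8, d(25) = 3, d(26) = 4, d(27) = 4, d(28) = 6, d(29) = 2, d(30) = 8, d(31) = 2, d(32) = 6, d(33) = 4, d(34) = 4, d(35) = 4, d(36) = 9, d(37) = 2, d(38) = 4, d(39) = 4, d(40) = 8, d(41) = 2, d(42) = 8, d(43) = 2, d(44) = 6, d(45) = 6, d(46) = 4, d(47) = 2, d(48) = 10, d(49) = 3, d(50) = 6, d(51) = 4, d(52) = 6, d(53) = 2, d(54) = 8, d(55) = 4, d(56) = 8, d(57) = 4, d(58) = 4, d(59) = 2, d(60) = 12, d(61) = 2. Summing all 61 values: 263. (Dirichlet's divisor formula: Σ_{n ≤ x} d(n) = x ln(x) + (2γ − 1) x + O(√x). For x = 61, the asymptotic estimate is ≈ 260.18.)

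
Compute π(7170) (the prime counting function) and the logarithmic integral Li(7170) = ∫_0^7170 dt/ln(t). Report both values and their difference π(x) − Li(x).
π(7170) = 916;  Li(7170) ≈ 933.51;  π(x) − Li(x) ≈ -17.51.

Direct count of primes ≤ 7170 gives π(7170) = 916. Numerical evaluation of the logarithmic integral gives Li(7170) ≈ 933.51. The difference π(x) − Li(x) ≈ -17.51 is typically negative for small/moderate x (Li(x) overestimates), though Littlewood's theorem shows this sign changes infinitely often.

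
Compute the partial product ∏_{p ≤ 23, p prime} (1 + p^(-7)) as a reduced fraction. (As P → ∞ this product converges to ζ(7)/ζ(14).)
∏ = 1213055423679013780431254747580653474818754487990016/1203084832226034935165248483197620256588271403484375

The primes p ≤ 23 are [2, 3, 5, 7, 11, 13, 17, 19, 23]. For each, (1 + 1/p^7) = (p^7 + 1)/p^7. Multiplying these fractions over p ∈ [2, 3, 5, 7, 11, 13, 17, 19, 23] gives 1213055423679013780431254747580653474818754487990016/1203084832226034935165248483197620256588271403484375. (In the limit P → ∞ this tends to ζ(7)/ζ(14).)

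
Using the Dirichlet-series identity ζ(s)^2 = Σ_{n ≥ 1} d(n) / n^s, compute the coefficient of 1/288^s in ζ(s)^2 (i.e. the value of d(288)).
d(288) = 18

ζ(s)^2 = (Σ 1/m^s)(Σ 1/k^s). The coefficient of 1/n^s in the product is the number of ordered pairs (m, k) with mk = n, which equals d(n). For n = 288, divisors are [1, 2, 3, 4, 6, 8, 9, 12, 16, 18, 24, 32, 36, 48, 72, 96, 144, 288], so d(288) = 18.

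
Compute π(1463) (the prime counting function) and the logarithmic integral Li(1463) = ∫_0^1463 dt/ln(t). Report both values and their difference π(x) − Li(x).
π(1463) = 232;  Li(1463) ≈ 242.74;  π(x) − Li(x) ≈ -10.74.

Direct count of primes ≤ 1463 gives π(1463) = 232. Numerical evaluation of the logarithmic integral gives Li(1463) ≈ 242.74. The difference π(x) − Li(x) ≈ -10.74 is typically negative for small/moderate x (Li(x) overestimates), though Littlewood's theorem shows this sign changes infinitely often.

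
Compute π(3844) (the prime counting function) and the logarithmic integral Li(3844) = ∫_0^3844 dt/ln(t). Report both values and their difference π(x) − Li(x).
π(3844) = 532;  Li(3844) ≈ 546.51;  π(x) − Li(x) ≈ -14.51.

Direct count of primes ≤ 3844 gives π(3844) = 532. Numerical evaluation of the logarithmic integral gives Li(3844) ≈ 546.51. The difference π(x) − Li(x) ≈ -14.51 is typically negative for small/moderate x (Li(x) overestimates), though Littlewood's theorem shows this sign changes infinitely often.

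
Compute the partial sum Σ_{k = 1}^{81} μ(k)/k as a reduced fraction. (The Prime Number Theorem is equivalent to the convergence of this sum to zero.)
Σ μ(k)/k = -5419230422019661121772083237/214509651156044860526605636942

Values of μ(k) for 1 ≤ k ≤ 81: μ(1) = 1, μ(2) = -1, μ(3) = -1, μ(5) = -1, μ(6) = 1, μ(7) = -1, μ(10) = 1, μ(11) = -1, μ(13) = -1, μ(14) = 1, μ(15) = 1, μ(17) = -1, μ(19) = -1, μ(21) = 1, μ(22) = 1, μ(23) = -1, μ(26) = 1, μ(29) = -1, μ(30) = -1, μ(31) = -1, μ(33) = 1, μ(34) = 1, μ(35) = 1, μ(37) = -1, μ(38) = 1, μ(39) = 1, μ(41) = -1, μ(42) = -1, μ(43) = -1, μ(46) = 1, μ(47) = -1, μ(51) = 1, μ(53) = -1, μ(55) = 1, μ(57) = 1, μ(58) = 1, μ(59) = -1, μ(61) = -1, μ(62) = 1, μ(65) = 1, μ(66) = -1, μ(67) = -1, μ(69) = 1, μ(70) = -1, μ(71) = -1, μ(73) = -1, μ(74) = 1, μ(77) = 1, μ(78) = -1, μ(79) = -1, with μ = 0 on non-squarefree integers. Summing μ(k)/k for k where μ(k) ≠ 0 gives -5419230422019661121772083237/214509651156044860526605636942 ≈ -0.0253. (PNT ⟺ this sum → 0 as n → ∞.)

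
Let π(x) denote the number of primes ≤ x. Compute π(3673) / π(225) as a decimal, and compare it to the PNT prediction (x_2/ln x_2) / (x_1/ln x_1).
π(3673)/π(225) = 513/48 ≈ 10.6875;  PNT prediction ≈ 10.7708.

π(225) = 48 and π(3673) = 513, so π(3673)/π(225) ≈ 10.6875. The PNT-predicted ratio is (3673/ln(3673)) / (225/ln(225)) ≈ 10.7708. The two agree to within a few percent, as expected.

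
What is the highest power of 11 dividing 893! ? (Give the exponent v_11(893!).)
v_11(893!) = 88

Legendre's formula: v_p(n!) = Σ_{k ≥ 1} ⌊n / p^k⌋. For p = 11, n = 893, the terms are:
  ⌊893/11^1⌋ = ⌊893/11⌋ = 81
  ⌊893/11^2⌋ = ⌊893/121⌋ = 7
(the next term ⌊893/11^3⌋ = 0, terminating the sum). Summing: v_11(893!) = 81 + 7 = 88.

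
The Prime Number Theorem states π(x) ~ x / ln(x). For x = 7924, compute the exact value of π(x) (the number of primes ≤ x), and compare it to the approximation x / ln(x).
π(7924) = 1000;  x/ln(x) ≈ 882.64;  relative error ≈ 11.74%.

Directly count primes up to 7924: π(7924) = 1000. The PNT approximation gives 7924/ln(7924) ≈ 7924/8.97765 ≈ 882.64. Relative error (π(x) − x/ln(x)) / π(x) ≈ 11.74%; the approximation is known to undercount slightly (Li(x) is a better estimate).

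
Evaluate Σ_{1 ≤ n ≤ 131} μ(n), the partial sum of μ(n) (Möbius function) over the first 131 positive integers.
Σ_{n ≤ 131} μ(n) = -3

Compute μ(n) for each 1 ≤ n ≤ 131: μ(1) = 1, μ(2) = -1, μ(3) = -1, μ(4) = 0, μ(5) = -1, μ(6) = 1, μ(7) = -1, μ(8) = 0, μ(9) = 0, μ(10) = 1, μ(11) = -1, μ(12) = 0, μ(13) = -1, μ(14) = 1, μ(15) = 1, μ(16) = 0, μ(17) = -1, μ(18) = 0, μ(19) = -1, μ(20) = 0, μ(21) = 1, μ(22) = 1, μ(23) = -1, μ(24) = 0, μ(25) = 0, μ(26) = 1, μ(27) = 0, μ(28) = 0, μ(29) = -1, μ(30) = -1, μ(31) = -1, μ(32) = 0, μ(33) = 1, μ(34) = 1, μ(35) = 1, μ(36) = 0, μ(37) = -1, μ(38) = 1, μ(39) = 1, μ(40) = 0, μ(41) = -1, μ(42) = -1, μ(43) = -1, μ(44) = 0, μ(45) = 0, μ(46) = 1, μ(47) = -1, μ(48) = 0, μ(49) = 0, μ(50) = 0, μ(51) = 1, μ(52) = 0, μ(53) = -1, μ(54) = 0, μ(55) = 1, μ(56) = 0, μ(57) = 1, μ(58) = 1, μ(59) = -1, μ(60) = 0, μ(61) = -1, μ(62) = 1, μ(63) = 0, μ(64) = 0, μ(65) = 1, μ(66) = -1, μ(67) = -1, μ(68) = 0, μ(69) = 1, μ(70) = -1, μ(71) = -1, μ(72) = 0, μ(73) = -1, μ(74) = 1, μ(75) = 0, μ(76) = 0, μ(77) = 1, μ(78) = -1, μ(79) = -1, μ(80) = 0, μ(81) = 0, μ(82) = 1, μ(83) = -1, μ(84) = 0, μ(85) = 1, μ(86) = 1, μ(87) = 1, μ(88) = 0, μ(89) = -1, μ(90) = 0, μ(91) = 1, μ(92) = 0, μ(93) = 1, μ(94) = 1, μ(95) = 1, μ(96) = 0, μ(97) = -1, μ(98) = 0, μ(99) = 0, μ(100) = 0, μ(101) = -1, μ(102) = -1, μ(103) = -1, μ(104) = 0, μ(105) = -1, μ(106) = 1, μ(107) = -1, μ(108) = 0, μ(109) = -1, μ(110) = -1, μ(111) = 1, μ(112) = 0, μ(113) = -1, μ(114) = -1, μ(115) = 1, μ(116) = 0, μ(117) = 0, μ(118) = 1, μ(119) = 1, μ(120) = 0, μ(121) = 0, μ(122) = 1, μ(123) = 1, μ(124) = 0, μ(125) = 0, μ(126) = 0, μ(127) = -1, μ(128) = 0, μ(129) = 1, μ(130) = -1, μ(131) = -1. Summing all 131 values: -3. (Mertens function M(x) = Σ_{n ≤ x} μ(n); on average M(x) should be small (PNT ⟺ M(x) = o(x)).)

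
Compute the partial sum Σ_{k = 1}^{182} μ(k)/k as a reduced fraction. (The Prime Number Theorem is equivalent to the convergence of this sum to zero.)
Σ μ(k)/k = -42777633147096095202261336980430876153798047365508655725648588303365613/2698673146402774891360107038836843903137758765182175327729755799791307145

Values of μ(k) for 1 ≤ k ≤ 182: μ(1) = 1, μ(2) = -1, μ(3) = -1, μ(5) = -1, μ(6) = 1, μ(7) = -1, μ(10) = 1, μ(11) = -1, μ(13) = -1, μ(14) = 1, μ(15) = 1, μ(17) = -1, μ(19) = -1, μ(21) = 1, μ(22) = 1, μ(23) = -1, μ(26) = 1, μ(29) = -1, μ(30) = -1, μ(31) = -1, μ(33) = 1, μ(34) = 1, μ(35) = 1, μ(37) = -1, μ(38) = 1, μ(39) = 1, μ(41) = -1, μ(42) = -1, μ(43) = -1, μ(46) = 1, μ(47) = -1, μ(51) = 1, μ(53) = -1, μ(55) = 1, μ(57) = 1, μ(58) = 1, μ(59) = -1, μ(61) = -1, μ(62) = 1, μ(65) = 1, μ(66) = -1, μ(67) = -1, μ(69) = 1, μ(70) = -1, μ(71) = -1, μ(73) = -1, μ(74) = 1, μ(77) = 1, μ(78) = -1, μ(79) = -1, μ(82) = 1, μ(83) = -1, μ(85) = 1, μ(86) = 1, μ(87) = 1, μ(89) = -1, μ(91) = 1, μ(93) = 1, μ(94) = 1, μ(95) = 1, μ(97) = -1, μ(101) = -1, μ(102) = -1, μ(103) = -1, μ(105) = -1, μ(106) = 1, μ(107) = -1, μ(109) = -1, μ(110) = -1, μ(111) = 1, μ(113) = -1, μ(114) = -1, μ(115) = 1, μ(118) = 1, μ(119) = 1, μ(122) = 1, μ(123) = 1, μ(127) = -1, μ(129) = 1, μ(130) = -1, μ(131) = -1, μ(133) = 1, μ(134) = 1, μ(137) = -1, μ(138) = -1, μ(139) = -1, μ(141) = 1, μ(142) = 1, μ(143) = 1, μ(145) = 1, μ(146) = 1, μ(149) = -1, μ(151) = -1, μ(154) = -1, μ(155) = 1, μ(157) = -1, μ(158) = 1, μ(159) = 1, μ(161) = 1, μ(163) = -1, μ(165) = -1, μ(166) = 1, μ(167) = -1, μ(170) = -1, μ(173) = -1, μ(174) = -1, μ(177) = 1, μ(178) = 1, μ(179) = -1, μ(181) = -1, μ(182) = -1, with μ = 0 on non-squarefree integers. Summing μ(k)/k for k where μ(k) ≠ 0 gives -42777633147096095202261336980430876153798047365508655725648588303365613/2698673146402774891360107038836843903137758765182175327729755799791307145 ≈ -0.0159. (PNT ⟺ this sum → 0 as n → ∞.)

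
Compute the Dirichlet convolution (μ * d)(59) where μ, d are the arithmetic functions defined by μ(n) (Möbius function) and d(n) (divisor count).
(μ * d)(59) = 1

Divisors of 59: [1, 59]. For each d | 59:
  d = 1: μ(1) · d(59/1) = 1 · 2 = 2
  d = 59: μ(59) · d(59/59) = -1 · 1 = -1
Summing: (μ * d)(59) = 2 + -1 = 1.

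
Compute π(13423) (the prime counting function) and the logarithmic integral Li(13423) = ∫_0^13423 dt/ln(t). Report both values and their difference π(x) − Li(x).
π(13423) = 1592;  Li(13423) ≈ 1611.69;  π(x) − Li(x) ≈ -19.69.

Direct count of primes ≤ 13423 gives π(13423) = 1592. Numerical evaluation of the logarithmic integral gives Li(13423) ≈ 1611.69. The difference π(x) − Li(x) ≈ -19.69 is typically negative for small/moderate x (Li(x) overestimates), though Littlewood's theorem shows this sign changes infinitely often.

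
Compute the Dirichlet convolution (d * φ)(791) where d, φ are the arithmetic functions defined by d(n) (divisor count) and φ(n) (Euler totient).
(d * φ)(791) = 912

Divisors of 791: [1, 7, 113, 791]. For each d | 791:
  d = 1: d(1) · φ(791/1) = 1 · 672 = 672
  d = 7: d(7) · φ(791/7) = 2 · 112 = 224
  d = 113: d(113) · φ(791/113) = 2 · 6 = 12
  d = 791: d(791) · φ(791/791) = 4 · 1 = 4
Summing: (d * φ)(791) = 672 + 224 + 12 + 4 = 912.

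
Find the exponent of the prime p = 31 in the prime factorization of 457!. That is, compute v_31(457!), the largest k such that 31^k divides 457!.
v_31(457!) = 14

Legendre's formula: v_p(n!) = Σ_{k ≥ 1} ⌊n / p^k⌋. For p = 31, n = 457, the terms are:
  ⌊457/31^1⌋ = ⌊457/31⌋ = 14
(the next term ⌊457/31^2⌋ = 0, terminating the sum). Summing: v_31(457!) = 14 = 14.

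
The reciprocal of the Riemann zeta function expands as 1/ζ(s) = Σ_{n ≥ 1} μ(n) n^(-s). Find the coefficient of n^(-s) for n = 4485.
μ(4485) = 1

Factor n = 4485 = 3 · 5 · 13 · 23. μ(n) = 0 if any exponent ≥ 2 (not squarefree); otherwise μ(n) = (−1)^{ω(n)} where ω(n) is the number of distinct prime factors. Applying: μ(4485) = 1.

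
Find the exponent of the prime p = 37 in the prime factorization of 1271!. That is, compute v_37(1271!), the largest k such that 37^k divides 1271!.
v_37(1271!) = 34

Legendre's formula: v_p(n!) = Σ_{k ≥ 1} ⌊n / p^k⌋. For p = 37, n = 1271, the terms are:
  ⌊1271/37^1⌋ = ⌊1271/37⌋ = 34
(the next term ⌊1271/37^2⌋ = 0, terminating the sum). Summing: v_37(1271!) = 34 = 34.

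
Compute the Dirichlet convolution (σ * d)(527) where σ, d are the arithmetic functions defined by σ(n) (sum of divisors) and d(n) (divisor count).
(σ * d)(527) = 680

Divisors of 527: [1, 17, 31, 527]. For each d | 527:
  d = 1: σ(1) · d(527/1) = 1 · 4 = 4
  d = 17: σ(17) · d(527/17) = 18 · 2 = 36
  d = 31: σ(31) · d(527/31) = 32 · 2 = 64
  d = 527: σ(527) · d(527/527) = 576 · 1 = 576
Summing: (σ * d)(527) = 4 + 36 + 64 + 576 = 680.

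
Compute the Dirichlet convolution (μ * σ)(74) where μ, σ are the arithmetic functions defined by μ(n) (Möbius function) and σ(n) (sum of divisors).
(μ * σ)(74) = 74

Divisors of 74: [1, 2, 37, 74]. For each d | 74:
  d = 1: μ(1) · σ(74/1) = 1 · 114 = 114
  d = 2: μ(2) · σ(74/2) = -1 · 38 = -38
  d = 37: μ(37) · σ(74/37) = -1 · 3 = -3
  d = 74: μ(74) · σ(74/74) = 1 · 1 = 1
Summing: (μ * σ)(74) = 114 + -38 + -3 + 1 = 74.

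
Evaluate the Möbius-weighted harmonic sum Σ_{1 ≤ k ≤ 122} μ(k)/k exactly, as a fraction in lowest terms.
Σ μ(k)/k = -2608290726639331073360151426179268330820642/3161005464041760778814520629154366249327468699

Values of μ(k) for 1 ≤ k ≤ 122: μ(1) = 1, μ(2) = -1, μ(3) = -1, μ(5) = -1, μ(6) = 1, μ(7) = -1, μ(10) = 1, μ(11) = -1, μ(13) = -1, μ(14) = 1, μ(15) = 1, μ(17) = -1, μ(19) = -1, μ(21) = 1, μ(22) = 1, μ(23) = -1, μ(26) = 1, μ(29) = -1, μ(30) = -1, μ(31) = -1, μ(33) = 1, μ(34) = 1, μ(35) = 1, μ(37) = -1, μ(38) = 1, μ(39) = 1, μ(41) = -1, μ(42) = -1, μ(43) = -1, μ(46) = 1, μ(47) = -1, μ(51) = 1, μ(53) = -1, μ(55) = 1, μ(57) = 1, μ(58) = 1, μ(59) = -1, μ(61) = -1, μ(62) = 1, μ(65) = 1, μ(66) = -1, μ(67) = -1, μ(69) = 1, μ(70) = -1, μ(71) = -1, μ(73) = -1, μ(74) = 1, μ(77) = 1, μ(78) = -1, μ(79) = -1, μ(82) = 1, μ(83) = -1, μ(85) = 1, μ(86) = 1, μ(87) = 1, μ(89) = -1, μ(91) = 1, μ(93) = 1, μ(94) = 1, μ(95) = 1, μ(97) = -1, μ(101) = -1, μ(102) = -1, μ(103) = -1, μ(105) = -1, μ(106) = 1, μ(107) = -1, μ(109) = -1, μ(110) = -1, μ(111) = 1, μ(113) = -1, μ(114) = -1, μ(115) = 1, μ(118) = 1, μ(119) = 1, μ(122) = 1, with μ = 0 on non-squarefree integers. Summing μ(k)/k for k where μ(k) ≠ 0 gives -2608290726639331073360151426179268330820642/3161005464041760778814520629154366249327468699 ≈ -0.0008. (PNT ⟺ this sum → 0 as n → ∞.)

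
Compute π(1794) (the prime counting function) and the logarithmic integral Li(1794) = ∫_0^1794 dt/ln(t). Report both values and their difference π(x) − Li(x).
π(1794) = 278;  Li(1794) ≈ 287.52;  π(x) − Li(x) ≈ -9.52.

Direct count of primes ≤ 1794 gives π(1794) = 278. Numerical evaluation of the logarithmic integral gives Li(1794) ≈ 287.52. The difference π(x) − Li(x) ≈ -9.52 is typically negative for small/moderate x (Li(x) overestimates), though Littlewood's theorem shows this sign changes infinitely often.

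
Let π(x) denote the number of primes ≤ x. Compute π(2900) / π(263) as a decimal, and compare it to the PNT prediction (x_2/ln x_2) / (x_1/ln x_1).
π(2900)/π(263) = 419/56 ≈ 7.4821;  PNT prediction ≈ 7.7068.

π(263) = 56 and π(2900) = 419, so π(2900)/π(263) ≈ 7.4821. The PNT-predicted ratio is (2900/ln(2900)) / (263/ln(263)) ≈ 7.7068. The two agree to within a few percent, as expected.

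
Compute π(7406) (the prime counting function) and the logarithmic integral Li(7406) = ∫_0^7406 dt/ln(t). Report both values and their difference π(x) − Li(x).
π(7406) = 939;  Li(7406) ≈ 960.04;  π(x) − Li(x) ≈ -21.04.

Direct count of primes ≤ 7406 gives π(7406) = 939. Numerical evaluation of the logarithmic integral gives Li(7406) ≈ 960.04. The difference π(x) − Li(x) ≈ -21.04 is typically negative for small/moderate x (Li(x) overestimates), though Littlewood's theorem shows this sign changes infinitely often.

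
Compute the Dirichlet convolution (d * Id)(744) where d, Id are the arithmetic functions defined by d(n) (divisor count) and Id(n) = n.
(d * Id)(744) = 4290

Divisors of 744: [1, 2, 3, 4, 6, 8, 12, 24, 31, 62, 93, 124, 186, 248, 372, 744]. For each d | 744:
  d = 1: d(1) · Id(744/1) = 1 · 744 = 744
  d = 2: d(2) · Id(744/2) = 2 · 372 = 744
  d = 3: d(3) · Id(744/3) = 2 · 248 = 496
  d = 4: d(4) · Id(744/4) = 3 · 186 = 558
  d = 6: d(6) · Id(744/6) = 4 · 124 = 496
  d = 8: d(8) · Id(744/8) = 4 · 93 = 372
  d = 12: d(12) · Id(744/12) = 6 · 62 = 372
  d = 24: d(24) · Id(744/24) = 8 · 31 = 248
  d = 31: d(31) · Id(744/31) = 2 · 24 = 48
  d = 62: d(62) · Id(744/62) = 4 · 12 = 48
  d = 93: d(93) · Id(744/93) = 4 · 8 = 32
  d = 124: d(124) · Id(744/124) = 6 · 6 = 36
  d = 186: d(186) · Id(744/186) = 8 · 4 = 32
  d = 248: d(248) · Id(744/248) = 8 · 3 = 24
  d = 372: d(372) · Id(744/372) = 12 · 2 = 24
  d = 744: d(744) · Id(744/744) = 16 · 1 = 16
Summing: (d * Id)(744) = 744 + 744 + 496 + 558 + 496 + 372 + 372 + 248 + 48 + 48 + 32 + 36 + 32 + 24 + 24 + 16 = 4290.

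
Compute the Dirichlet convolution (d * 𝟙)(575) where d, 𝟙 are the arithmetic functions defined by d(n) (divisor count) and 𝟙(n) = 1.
(d * 𝟙)(575) = 18

Divisors of 575: [1, 5, 23, 25, 115, 575]. For each d | 575:
  d = 1: d(1) · 𝟙(575/1) = 1 · 1 = 1
  d = 5: d(5) · 𝟙(575/5) = 2 · 1 = 2
  d = 23: d(23) · 𝟙(575/23) = 2 · 1 = 2
  d = 25: d(25) · 𝟙(575/25) = 3 · 1 = 3
  d = 115: d(115) · 𝟙(575/115) = 4 · 1 = 4
  d = 575: d(575) · 𝟙(575/575) = 6 · 1 = 6
Summing: (d * 𝟙)(575) = 1 + 2 + 2 + 3 + 4 + 6 = 18.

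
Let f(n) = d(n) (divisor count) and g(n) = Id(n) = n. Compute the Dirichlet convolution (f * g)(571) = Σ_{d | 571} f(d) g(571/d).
(d * Id)(571) = 573

Divisors of 571: [1, 571]. For each d | 571:
  d = 1: d(1) · Id(571/1) = 1 · 571 = 571
  d = 571: d(571) · Id(571/571) = 2 · 1 = 2
Summing: (d * Id)(571) = 571 + 2 = 573.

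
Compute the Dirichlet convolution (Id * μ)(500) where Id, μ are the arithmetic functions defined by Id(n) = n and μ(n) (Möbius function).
(Id * μ)(500) = 200

Divisors of 500: [1, 2, 4, 5, 10, 20, 25, 50, 100, 125, 250, 500]. For each d | 500:
  d = 1: Id(1) · μ(500/1) = 1 · 0 = 0
  d = 2: Id(2) · μ(500/2) = 2 · 0 = 0
  d = 4: Id(4) · μ(500/4) = 4 · 0 = 0
  d = 5: Id(5) · μ(500/5) = 5 · 0 = 0
  d = 10: Id(10) · μ(500/10) = 10 · 0 = 0
  d = 20: Id(20) · μ(500/20) = 20 · 0 = 0
  d = 25: Id(25) · μ(500/25) = 25 · 0 = 0
  d = 50: Id(50) · μ(500/50) = 50 · 1 = 50
  d = 100: Id(100) · μ(500/100) = 100 · -1 = -100
  d = 125: Id(125) · μ(500/125) = 125 · 0 = 0
  d = 250: Id(250) · μ(500/250) = 250 · -1 = -250
  d = 500: Id(500) · μ(500/500) = 500 · 1 = 500
Summing: (Id * μ)(500) = 0 + 0 + 0 + 0 + 0 + 0 + 0 + 50 + -100 + 0 + -250 + 500 = 200.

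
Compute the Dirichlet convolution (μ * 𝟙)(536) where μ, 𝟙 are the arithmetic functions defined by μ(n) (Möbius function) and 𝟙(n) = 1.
(μ * 𝟙)(536) = 0

Divisors of 536: [1, 2, 4, 8, 67, 134, 268, 536]. For each d | 536:
  d = 1: μ(1) · 𝟙(536/1) = 1 · 1 = 1
  d = 2: μ(2) · 𝟙(536/2) = -1 · 1 = -1
  d = 4: μ(4) · 𝟙(536/4) = 0 · 1 = 0
  d = 8: μ(8) · 𝟙(536/8) = 0 · 1 = 0
  d = 67: μ(67) · 𝟙(536/67) = -1 · 1 = -1
  d = 134: μ(134) · 𝟙(536/134) = 1 · 1 = 1
  d = 268: μ(268) · 𝟙(536/268) = 0 · 1 = 0
  d = 536: μ(536) · 𝟙(536/536) = 0 · 1 = 0
Summing: (μ * 𝟙)(536) = 1 + -1 + 0 + 0 + -1 + 1 + 0 + 0 = 0.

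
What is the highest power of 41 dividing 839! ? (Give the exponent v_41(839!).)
v_41(839!) = 20

Legendre's formula: v_p(n!) = Σ_{k ≥ 1} ⌊n / p^k⌋. For p = 41, n = 839, the terms are:
  ⌊839/41^1⌋ = ⌊839/41⌋ = 20
(the next term ⌊839/41^2⌋ = 0, terminating the sum). Summing: v_41(839!) = 20 = 20.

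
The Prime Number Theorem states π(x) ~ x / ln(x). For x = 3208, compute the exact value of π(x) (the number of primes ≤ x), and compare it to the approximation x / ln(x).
π(3208) = 453;  x/ln(x) ≈ 397.35;  relative error ≈ 12.28%.

Directly count primes up to 3208: π(3208) = 453. The PNT approximation gives 3208/ln(3208) ≈ 3208/8.07340 ≈ 397.35. Relative error (π(x) − x/ln(x)) / π(x) ≈ 12.28%; the approximation is known to undercount slightly (Li(x) is a better estimate).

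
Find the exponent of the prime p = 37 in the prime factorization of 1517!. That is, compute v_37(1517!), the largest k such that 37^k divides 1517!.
v_37(1517!) = 42

Legendre's formula: v_p(n!) = Σ_{k ≥ 1} ⌊n / p^k⌋. For p = 37, n = 1517, the terms are:
  ⌊1517/37^1⌋ = ⌊1517/37⌋ = 41
  ⌊1517/37^2⌋ = ⌊1517/1369⌋ = 1
(the next term ⌊1517/37^3⌋ = 0, terminating the sum). Summing: v_37(1517!) = 41 + 1 = 42.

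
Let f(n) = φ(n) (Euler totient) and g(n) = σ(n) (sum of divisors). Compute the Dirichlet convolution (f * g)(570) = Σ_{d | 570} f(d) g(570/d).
(φ * σ)(570) = 9120

Divisors of 570: [1, 2, 3, 5, 6, 10, 15, 19, 30, 38, 57, 95, 114, 190, 285, 570]. For each d | 570:
  d = 1: φ(1) · σ(570/1) = 1 · 1440 = 1440
  d = 2: φ(2) · σ(570/2) = 1 · 480 = 480
  d = 3: φ(3) · σ(570/3) = 2 · 360 = 720
  d = 5: φ(5) · σ(570/5) = 4 · 240 = 960
  d = 6: φ(6) · σ(570/6) = 2 · 120 = 240
  d = 10: φ(10) · σ(570/10) = 4 · 80 = 320
  d = 15: φ(15) · σ(570/15) = 8 · 60 = 480
  d = 19: φ(19) · σ(570/19) = 18 · 72 = 1296
  d = 30: φ(30) · σ(570/30) = 8 · 20 = 160
  d = 38: φ(38) · σ(570/38) = 18 · 24 = 432
  d = 57: φ(57) · σ(570/57) = 36 · 18 = 648
  d = 95: φ(95) · σ(570/95) = 72 · 12 = 864
  d = 114: φ(114) · σ(570/114) = 36 · 6 = 216
  d = 190: φ(190) · σ(570/190) = 72 · 4 = 288
  d = 285: φ(285) · σ(570/285) = 144 · 3 = 432
  d = 570: φ(570) · σ(570/570) = 144 · 1 = 144
Summing: (φ * σ)(570) = 1440 + 480 + 720 + 960 + 240 + 320 + 480 + 1296 + 160 + 432 + 648 + 864 + 216 + 288 + 432 + 144 = 9120.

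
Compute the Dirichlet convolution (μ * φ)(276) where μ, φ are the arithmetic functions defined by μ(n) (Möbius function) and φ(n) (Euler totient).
(μ * φ)(276) = 21

Divisors of 276: [1, 2, 3, 4, 6, 12, 23, 46, 69, 92, 138, 276]. For each d | 276:
  d = 1: μ(1) · φ(276/1) = 1 · 88 = 88
  d = 2: μ(2) · φ(276/2) = -1 · 44 = -44
  d = 3: μ(3) · φ(276/3) = -1 · 44 = -44
  d = 4: μ(4) · φ(276/4) = 0 · 44 = 0
  d = 6: μ(6) · φ(276/6) = 1 · 22 = 22
  d = 12: μ(12) · φ(276/12) = 0 · 22 = 0
  d = 23: μ(23) · φ(276/23) = -1 · 4 = -4
  d = 46: μ(46) · φ(276/46) = 1 · 2 = 2
  d = 69: μ(69) · φ(276/69) = 1 · 2 = 2
  d = 92: μ(92) · φ(276/92) = 0 · 2 = 0
  d = 138: μ(138) · φ(276/138) = -1 · 1 = -1
  d = 276: μ(276) · φ(276/276) = 0 · 1 = 0
Summing: (μ * φ)(276) = 88 + -44 + -44 + 0 + 22 + 0 + -4 + 2 + 2 + 0 + -1 + 0 = 21.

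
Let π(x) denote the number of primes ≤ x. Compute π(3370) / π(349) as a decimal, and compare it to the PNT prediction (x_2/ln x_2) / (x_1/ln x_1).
π(3370)/π(349) = 474/70 ≈ 6.7714;  PNT prediction ≈ 6.9605.

π(349) = 70 and π(3370) = 474, so π(3370)/π(349) ≈ 6.7714. The PNT-predicted ratio is (3370/ln(3370)) / (349/ln(349)) ≈ 6.9605. The two agree to within a few percent, as expected.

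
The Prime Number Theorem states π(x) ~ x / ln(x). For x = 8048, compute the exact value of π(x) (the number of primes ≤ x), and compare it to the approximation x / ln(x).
π(8048) = 1011;  x/ln(x) ≈ 894.90;  relative error ≈ 11.48%.

Directly count primes up to 8048: π(8048) = 1011. The PNT approximation gives 8048/ln(8048) ≈ 8048/8.99318 ≈ 894.90. Relative error (π(x) − x/ln(x)) / π(x) ≈ 11.48%; the approximation is known to undercount slightly (Li(x) is a better estimate).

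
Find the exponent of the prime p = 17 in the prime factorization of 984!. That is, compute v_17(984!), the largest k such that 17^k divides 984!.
v_17(984!) = 60

Legendre's formula: v_p(n!) = Σ_{k ≥ 1} ⌊n / p^k⌋. For p = 17, n = 984, the terms are:
  ⌊984/17^1⌋ = ⌊984/17⌋ = 57
  ⌊984/17^2⌋ = ⌊984/289⌋ = 3
(the next term ⌊984/17^3⌋ = 0, terminating the sum). Summing: v_17(984!) = 57 + 3 = 60.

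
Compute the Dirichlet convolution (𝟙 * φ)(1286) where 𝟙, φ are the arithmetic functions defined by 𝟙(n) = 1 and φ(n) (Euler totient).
(𝟙 * φ)(1286) = 1286

Divisors of 1286: [1, 2, 643, 1286]. For each d | 1286:
  d = 1: 𝟙(1) · φ(1286/1) = 1 · 642 = 642
  d = 2: 𝟙(2) · φ(1286/2) = 1 · 642 = 642
  d = 643: 𝟙(643) · φ(1286/643) = 1 · 1 = 1
  d = 1286: 𝟙(1286) · φ(1286/1286) = 1 · 1 = 1
Summing: (𝟙 * φ)(1286) = 642 + 642 + 1 + 1 = 1286.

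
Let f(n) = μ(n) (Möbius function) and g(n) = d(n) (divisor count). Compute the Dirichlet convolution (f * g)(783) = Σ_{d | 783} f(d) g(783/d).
(μ * d)(783) = 1

Divisors of 783: [1, 3, 9, 27, 29, 87, 261, 783]. For each d | 783:
  d = 1: μ(1) · d(783/1) = 1 · 8 = 8
  d = 3: μ(3) · d(783/3) = -1 · 6 = -6
  d = 9: μ(9) · d(783/9) = 0 · 4 = 0
  d = 27: μ(27) · d(783/27) = 0 · 2 = 0
  d = 29: μ(29) · d(783/29) = -1 · 4 = -4
  d = 87: μ(87) · d(783/87) = 1 · 3 = 3
  d = 261: μ(261) · d(783/261) = 0 · 2 = 0
  d = 783: μ(783) · d(783/783) = 0 · 1 = 0
Summing: (μ * d)(783) = 8 + -6 + 0 + 0 + -4 + 3 + 0 + 0 = 1.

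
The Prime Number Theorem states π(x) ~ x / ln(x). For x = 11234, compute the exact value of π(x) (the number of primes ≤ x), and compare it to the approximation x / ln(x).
π(11234) = 1357;  x/ln(x) ≈ 1204.50;  relative error ≈ 11.24%.

Directly count primes up to 11234: π(11234) = 1357. The PNT approximation gives 11234/ln(11234) ≈ 11234/9.32670 ≈ 1204.50. Relative error (π(x) − x/ln(x)) / π(x) ≈ 11.24%; the approximation is known to undercount slightly (Li(x) is a better estimate).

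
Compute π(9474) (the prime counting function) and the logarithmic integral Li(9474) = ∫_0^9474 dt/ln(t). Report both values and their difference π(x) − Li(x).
π(9474) = 1174;  Li(9474) ≈ 1188.86;  π(x) − Li(x) ≈ -14.86.

Direct count of primes ≤ 9474 gives π(9474) = 1174. Numerical evaluation of the logarithmic integral gives Li(9474) ≈ 1188.86. The difference π(x) − Li(x) ≈ -14.86 is typically negative for small/moderate x (Li(x) overestimates), though Littlewood's theorem shows this sign changes infinitely often.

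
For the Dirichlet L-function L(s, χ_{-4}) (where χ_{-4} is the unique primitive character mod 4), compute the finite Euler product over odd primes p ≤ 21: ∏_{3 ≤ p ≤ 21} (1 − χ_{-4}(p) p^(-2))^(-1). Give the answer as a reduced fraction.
∏ = 14933966047/16280616960

The odd primes p ≤ 21 are [3, 5, 7, 11, 13, 17, 19]. For each, χ(p) = 1 if p ≡ 1 mod 4, χ(p) = −1 if p ≡ 3 mod 4. Taking (1 − χ(p)/p^2)^(-1) = p^2/(p^2 − χ(p)): (1 − (-1)/3^2)^(-1) · (1 − (1)/5^2)^(-1) · (1 − (-1)/7^2)^(-1) · (1 − (-1)/11^2)^(-1) · (1 − (1)/13^2)^(-1) · (1 − (1)/17^2)^(-1) · (1 − (-1)/19^2)^(-1) = 14933966047/16280616960.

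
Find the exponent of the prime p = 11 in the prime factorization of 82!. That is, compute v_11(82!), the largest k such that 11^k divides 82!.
v_11(82!) = 7

Legendre's formula: v_p(n!) = Σ_{k ≥ 1} ⌊n / p^k⌋. For p = 11, n = 82, the terms are:
  ⌊82/11^1⌋ = ⌊82/11⌋ = 7
(the next term ⌊82/11^2⌋ = 0, terminating the sum). Summing: v_11(82!) = 7 = 7.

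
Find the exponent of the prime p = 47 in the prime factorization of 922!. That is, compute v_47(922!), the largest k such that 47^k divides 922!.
v_47(922!) = 19

Legendre's formula: v_p(n!) = Σ_{k ≥ 1} ⌊n / p^k⌋. For p = 47, n = 922, the terms are:
  ⌊922/47^1⌋ = ⌊922/47⌋ = 19
(the next term ⌊922/47^2⌋ = 0, terminating the sum). Summing: v_47(922!) = 19 = 19.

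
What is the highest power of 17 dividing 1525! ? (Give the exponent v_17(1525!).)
v_17(1525!) = 94

Legendre's formula: v_p(n!) = Σ_{k ≥ 1} ⌊n / p^k⌋. For p = 17, n = 1525, the terms are:
  ⌊1525/17^1⌋ = ⌊1525/17⌋ = 89
  ⌊1525/17^2⌋ = ⌊1525/289⌋ = 5
(the next term ⌊1525/17^3⌋ = 0, terminating the sum). Summing: v_17(1525!) = 89 + 5 = 94.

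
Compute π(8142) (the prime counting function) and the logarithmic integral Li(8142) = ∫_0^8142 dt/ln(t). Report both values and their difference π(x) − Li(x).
π(8142) = 1022;  Li(8142) ≈ 1042.20;  π(x) − Li(x) ≈ -20.20.

Direct count of primes ≤ 8142 gives π(8142) = 1022. Numerical evaluation of the logarithmic integral gives Li(8142) ≈ 1042.20. The difference π(x) − Li(x) ≈ -20.20 is typically negative for small/moderate x (Li(x) overestimates), though Littlewood's theorem shows this sign changes infinitely often.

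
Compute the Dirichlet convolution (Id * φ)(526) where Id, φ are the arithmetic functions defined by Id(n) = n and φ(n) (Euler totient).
(Id * φ)(526) = 1575

Divisors of 526: [1, 2, 263, 526]. For each d | 526:
  d = 1: Id(1) · φ(526/1) = 1 · 262 = 262
  d = 2: Id(2) · φ(526/2) = 2 · 262 = 524
  d = 263: Id(263) · φ(526/263) = 263 · 1 = 263
  d = 526: Id(526) · φ(526/526) = 526 · 1 = 526
Summing: (Id * φ)(526) = 262 + 524 + 263 + 526 = 1575.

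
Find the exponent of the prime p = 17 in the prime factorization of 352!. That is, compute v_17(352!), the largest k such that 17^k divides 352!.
v_17(352!) = 21

Legendre's formula: v_p(n!) = Σ_{k ≥ 1} ⌊n / p^k⌋. For p = 17, n = 352, the terms are:
  ⌊352/17^1⌋ = ⌊352/17⌋ = 20
  ⌊352/17^2⌋ = ⌊352/289⌋ = 1
(the next term ⌊352/17^3⌋ = 0, terminating the sum). Summing: v_17(352!) = 20 + 1 = 21.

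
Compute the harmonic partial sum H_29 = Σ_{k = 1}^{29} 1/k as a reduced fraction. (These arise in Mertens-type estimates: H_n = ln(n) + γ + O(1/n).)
H_29 = 9227046511387/2329089562800

Direct summation: H_29 = 1 + 1/2 + ... + 1/29. The least common denominator is lcm(1, ..., 29) = 2329089562800; over this denominator the numerator is 2329089562800 + 1164544781400 + 776363187600 + 582272390700 + 465817912560 + 388181593800 + 332727080400 + 291136195350 + 258787729200 + 232908956280 + 211735414800 + 194090796900 + 179160735600 + 166363540200 + 155272637520 + 145568097675 + 137005268400 + 129393864600 + 122583661200 + 116454478140 + 110909026800 + 105867707400 + 101264763600 + 97045398450 + 93163582512 + 89580367800 + 86262576400 + 83181770100 + 80313433200 = 9227046511387, so H_29 = 9227046511387/2329089562800 (already in lowest terms) ≈ 3.96165. (The PNT-adjacent estimate ln(29) + γ ≈ 3.94451 matches within O(1/n).)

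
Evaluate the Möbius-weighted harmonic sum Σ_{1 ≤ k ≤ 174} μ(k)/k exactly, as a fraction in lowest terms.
Σ μ(k)/k = -291895861671370214401988773976597804369856804354890517841750669749/27764983964554203230141949225149376041830084932479143674493613998285

Values of μ(k) for 1 ≤ k ≤ 174: μ(1) = 1, μ(2) = -1, μ(3) = -1, μ(5) = -1, μ(6) = 1, μ(7) = -1, μ(10) = 1, μ(11) = -1, μ(13) = -1, μ(14) = 1, μ(15) = 1, μ(17) = -1, μ(19) = -1, μ(21) = 1, μ(22) = 1, μ(23) = -1, μ(26) = 1, μ(29) = -1, μ(30) = -1, μ(31) = -1, μ(33) = 1, μ(34) = 1, μ(35) = 1, μ(37) = -1, μ(38) = 1, μ(39) = 1, μ(41) = -1, μ(42) = -1, μ(43) = -1, μ(46) = 1, μ(47) = -1, μ(51) = 1, μ(53) = -1, μ(55) = 1, μ(57) = 1, μ(58) = 1, μ(59) = -1, μ(61) = -1, μ(62) = 1, μ(65) = 1, μ(66) = -1, μ(67) = -1, μ(69) = 1, μ(70) = -1, μ(71) = -1, μ(73) = -1, μ(74) = 1, μ(77) = 1, μ(78) = -1, μ(79) = -1, μ(82) = 1, μ(83) = -1, μ(85) = 1, μ(86) = 1, μ(87) = 1, μ(89) = -1, μ(91) = 1, μ(93) = 1, μ(94) = 1, μ(95) = 1, μ(97) = -1, μ(101) = -1, μ(102) = -1, μ(103) = -1, μ(105) = -1, μ(106) = 1, μ(107) = -1, μ(109) = -1, μ(110) = -1, μ(111) = 1, μ(113) = -1, μ(114) = -1, μ(115) = 1, μ(118) = 1, μ(119) = 1, μ(122) = 1, μ(123) = 1, μ(127) = -1, μ(129) = 1, μ(130) = -1, μ(131) = -1, μ(133) = 1, μ(134) = 1, μ(137) = -1, μ(138) = -1, μ(139) = -1, μ(141) = 1, μ(142) = 1, μ(143) = 1, μ(145) = 1, μ(146) = 1, μ(149) = -1, μ(151) = -1, μ(154) = -1, μ(155) = 1, μ(157) = -1, μ(158) = 1, μ(159) = 1, μ(161) = 1, μ(163) = -1, μ(165) = -1, μ(166) = 1, μ(167) = -1, μ(170) = -1, μ(173) = -1, μ(174) = -1, with μ = 0 on non-squarefree integers. Summing μ(k)/k for k where μ(k) ≠ 0 gives -291895861671370214401988773976597804369856804354890517841750669749/27764983964554203230141949225149376041830084932479143674493613998285 ≈ -0.0105. (PNT ⟺ this sum → 0 as n → ∞.)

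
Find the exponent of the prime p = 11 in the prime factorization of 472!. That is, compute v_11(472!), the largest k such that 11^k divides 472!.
v_11(472!) = 45

Legendre's formula: v_p(n!) = Σ_{k ≥ 1} ⌊n / p^k⌋. For p = 11, n = 472, the terms are:
  ⌊472/11^1⌋ = ⌊472/11⌋ = 42
  ⌊472/11^2⌋ = ⌊472/121⌋ = 3
(the next term ⌊472/11^3⌋ = 0, terminating the sum). Summing: v_11(472!) = 42 + 3 = 45.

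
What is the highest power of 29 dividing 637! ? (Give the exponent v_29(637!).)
v_29(637!) = 21

Legendre's formula: v_p(n!) = Σ_{k ≥ 1} ⌊n / p^k⌋. For p = 29, n = 637, the terms are:
  ⌊637/29^1⌋ = ⌊637/29⌋ = 21
(the next term ⌊637/29^2⌋ = 0, terminating the sum). Summing: v_29(637!) = 21 = 21.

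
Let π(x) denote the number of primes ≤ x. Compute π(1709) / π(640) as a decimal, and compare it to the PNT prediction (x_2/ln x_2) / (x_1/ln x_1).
π(1709)/π(640) = 267/115 ≈ 2.3217;  PNT prediction ≈ 2.3180.

π(640) = 115 and π(1709) = 267, so π(1709)/π(640) ≈ 2.3217. The PNT-predicted ratio is (1709/ln(1709)) / (640/ln(640)) ≈ 2.3180. The two agree to within a few percent, as expected.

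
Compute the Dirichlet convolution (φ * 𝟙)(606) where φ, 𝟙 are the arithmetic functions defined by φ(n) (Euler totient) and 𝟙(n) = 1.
(φ * 𝟙)(606) = 606

Divisors of 606: [1, 2, 3, 6, 101, 202, 303, 606]. For each d | 606:
  d = 1: φ(1) · 𝟙(606/1) = 1 · 1 = 1
  d = 2: φ(2) · 𝟙(606/2) = 1 · 1 = 1
  d = 3: φ(3) · 𝟙(606/3) = 2 · 1 = 2
  d = 6: φ(6) · 𝟙(606/6) = 2 · 1 = 2
  d = 101: φ(101) · 𝟙(606/101) = 100 · 1 = 100
  d = 202: φ(202) · 𝟙(606/202) = 100 · 1 = 100
  d = 303: φ(303) · 𝟙(606/303) = 200 · 1 = 200
  d = 606: φ(606) · 𝟙(606/606) = 200 · 1 = 200
Summing: (φ * 𝟙)(606) = 1 + 1 + 2 + 2 + 100 + 100 + 200 + 200 = 606.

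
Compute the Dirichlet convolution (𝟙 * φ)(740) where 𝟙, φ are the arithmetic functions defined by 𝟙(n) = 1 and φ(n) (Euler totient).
(𝟙 * φ)(740) = 740

Divisors of 740: [1, 2, 4, 5, 10, 20, 37, 74, 148, 185, 370, 740]. For each d | 740:
  d = 1: 𝟙(1) · φ(740/1) = 1 · 288 = 288
  d = 2: 𝟙(2) · φ(740/2) = 1 · 144 = 144
  d = 4: 𝟙(4) · φ(740/4) = 1 · 144 = 144
  d = 5: 𝟙(5) · φ(740/5) = 1 · 72 = 72
  d = 10: 𝟙(10) · φ(740/10) = 1 · 36 = 36
  d = 20: 𝟙(20) · φ(740/20) = 1 · 36 = 36
  d = 37: 𝟙(37) · φ(740/37) = 1 · 8 = 8
  d = 74: 𝟙(74) · φ(740/74) = 1 · 4 = 4
  d = 148: 𝟙(148) · φ(740/148) = 1 · 4 = 4
  d = 185: 𝟙(185) · φ(740/185) = 1 · 2 = 2
  d = 370: 𝟙(370) · φ(740/370) = 1 · 1 = 1
  d = 740: 𝟙(740) · φ(740/740) = 1 · 1 = 1
Summing: (𝟙 * φ)(740) = 288 + 144 + 144 + 72 + 36 + 36 + 8 + 4 + 4 + 2 + 1 + 1 = 740.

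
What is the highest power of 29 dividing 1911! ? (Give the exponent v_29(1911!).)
v_29(1911!) = 67

Legendre's formula: v_p(n!) = Σ_{k ≥ 1} ⌊n / p^k⌋. For p = 29, n = 1911, the terms are:
  ⌊1911/29^1⌋ = ⌊1911/29⌋ = 65
  ⌊1911/29^2⌋ = ⌊1911/841⌋ = 2
(the next term ⌊1911/29^3⌋ = 0, terminating the sum). Summing: v_29(1911!) = 65 + 2 = 67.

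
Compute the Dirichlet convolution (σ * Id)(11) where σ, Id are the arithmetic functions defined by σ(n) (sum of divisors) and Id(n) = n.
(σ * Id)(11) = 23

Divisors of 11: [1, 11]. For each d | 11:
  d = 1: σ(1) · Id(11/1) = 1 · 11 = 11
  d = 11: σ(11) · Id(11/11) = 12 · 1 = 12
Summing: (σ * Id)(11) = 11 + 12 = 23.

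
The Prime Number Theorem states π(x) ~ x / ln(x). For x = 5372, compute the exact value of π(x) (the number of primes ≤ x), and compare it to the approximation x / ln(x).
π(5372) = 708;  x/ln(x) ≈ 625.45;  relative error ≈ 11.66%.

Directly count primes up to 5372: π(5372) = 708. The PNT approximation gives 5372/ln(5372) ≈ 5372/8.58896 ≈ 625.45. Relative error (π(x) − x/ln(x)) / π(x) ≈ 11.66%; the approximation is known to undercount slightly (Li(x) is a better estimate).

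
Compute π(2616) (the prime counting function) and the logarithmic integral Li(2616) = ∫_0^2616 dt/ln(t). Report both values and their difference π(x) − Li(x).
π(2616) = 379;  Li(2616) ≈ 394.39;  π(x) − Li(x) ≈ -15.39.

Direct count of primes ≤ 2616 gives π(2616) = 379. Numerical evaluation of the logarithmic integral gives Li(2616) ≈ 394.39. The difference π(x) − Li(x) ≈ -15.39 is typically negative for small/moderate x (Li(x) overestimates), though Littlewood's theorem shows this sign changes infinitely often.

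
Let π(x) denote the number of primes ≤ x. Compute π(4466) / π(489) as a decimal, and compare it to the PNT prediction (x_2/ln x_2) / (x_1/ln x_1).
π(4466)/π(489) = 607/93 ≈ 6.5269;  PNT prediction ≈ 6.7293.

π(489) = 93 and π(4466) = 607, so π(4466)/π(489) ≈ 6.5269. The PNT-predicted ratio is (4466/ln(4466)) / (489/ln(489)) ≈ 6.7293. The two agree to within a few percent, as expected.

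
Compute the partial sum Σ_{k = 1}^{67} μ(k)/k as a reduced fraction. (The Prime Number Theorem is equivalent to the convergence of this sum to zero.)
Σ μ(k)/k = 1690811146852662245882/1309720258513377842646515

Values of μ(k) for 1 ≤ k ≤ 67: μ(1) = 1, μ(2) = -1, μ(3) = -1, μ(5) = -1, μ(6) = 1, μ(7) = -1, μ(10) = 1, μ(11) = -1, μ(13) = -1, μ(14) = 1, μ(15) = 1, μ(17) = -1, μ(19) = -1, μ(21) = 1, μ(22) = 1, μ(23) = -1, μ(26) = 1, μ(29) = -1, μ(30) = -1, μ(31) = -1, μ(33) = 1, μ(34) = 1, μ(35) = 1, μ(37) = -1, μ(38) = 1, μ(39) = 1, μ(41) = -1, μ(42) = -1, μ(43) = -1, μ(46) = 1, μ(47) = -1, μ(51) = 1, μ(53) = -1, μ(55) = 1, μ(57) = 1, μ(58) = 1, μ(59) = -1, μ(61) = -1, μ(62) = 1, μ(65) = 1, μ(66) = -1, μ(67) = -1, with μ = 0 on non-squarefree integers. Summing μ(k)/k for k where μ(k) ≠ 0 gives 1690811146852662245882/1309720258513377842646515 ≈ 0.0013. (PNT ⟺ this sum → 0 as n → ∞.)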